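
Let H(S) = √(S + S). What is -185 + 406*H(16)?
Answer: -185 + 1624*√2 ≈ 2111.7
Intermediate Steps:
H(S) = √2*√S (H(S) = √(2*S) = √2*√S)
-185 + 406*H(16) = -185 + 406*(√2*√16) = -185 + 406*(√2*4) = -185 + 406*(4*√2) = -185 + 1624*√2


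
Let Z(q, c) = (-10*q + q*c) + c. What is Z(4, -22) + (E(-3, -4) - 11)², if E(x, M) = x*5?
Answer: 526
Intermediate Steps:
E(x, M) = 5*x
Z(q, c) = c - 10*q + c*q (Z(q, c) = (-10*q + c*q) + c = c - 10*q + c*q)
Z(4, -22) + (E(-3, -4) - 11)² = (-22 - 10*4 - 22*4) + (5*(-3) - 11)² = (-22 - 40 - 88) + (-15 - 11)² = -150 + (-26)² = -150 + 676 = 526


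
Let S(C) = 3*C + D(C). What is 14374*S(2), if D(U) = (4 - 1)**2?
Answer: 215610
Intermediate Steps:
D(U) = 9 (D(U) = 3**2 = 9)
S(C) = 9 + 3*C (S(C) = 3*C + 9 = 9 + 3*C)
14374*S(2) = 14374*(9 + 3*2) = 14374*(9 + 6) = 14374*15 = 215610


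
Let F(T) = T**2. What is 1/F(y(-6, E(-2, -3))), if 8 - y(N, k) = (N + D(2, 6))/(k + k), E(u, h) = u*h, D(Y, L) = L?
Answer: 1/64 ≈ 0.015625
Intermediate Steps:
E(u, h) = h*u
y(N, k) = 8 - (6 + N)/(2*k) (y(N, k) = 8 - (N + 6)/(k + k) = 8 - (6 + N)/(2*k))
1/F(y(-6, E(-2, -3))) = 1/(((-6 - 1*(-6) + 16*(-3*(-2)))/(2*((-3*(-2)))))**2) = 1/(((1/2)*(-6 + 6 + 16*6)/6)**2) = 1/(((1/2)*(1/6)*(-6 + 6 + 96))**2) = 1/(((1/2)*(1/6)*96)**2) = 1/(8**2) = 1/64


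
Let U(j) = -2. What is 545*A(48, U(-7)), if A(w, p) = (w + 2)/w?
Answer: 13625/24 ≈ 567.71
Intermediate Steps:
A(w, p) = (2 + w)/w
545*A(48, U(-7)) = 545*((2 + 48)/48) = 545*((1/48)*50) = 545*(25/24) = 13625/24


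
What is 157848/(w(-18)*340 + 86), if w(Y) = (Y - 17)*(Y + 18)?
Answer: 78924/43 ≈ 1835.4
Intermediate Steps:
w(Y) = (-17 + Y)*(18 + Y)
157848/(w(-18)*340 + 86) = 157848/((-306 - 18 + (-18)²)*340 + 86) = 157848/((-306 - 18 + 324)*340 + 86) = 157848/(0*340 + 86) = 157848/(0 + 86) = 157848/86 = 157848*(1/86) = 78924/43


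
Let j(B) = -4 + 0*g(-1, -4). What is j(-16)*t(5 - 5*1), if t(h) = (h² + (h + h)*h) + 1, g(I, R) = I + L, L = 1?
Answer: -4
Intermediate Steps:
g(I, R) = 1 + I (g(I, R) = I + 1 = 1 + I)
j(B) = -4 (j(B) = -4 + 0*(1 - 1) = -4 + 0*0 = -4 + 0 = -4)
t(h) = 1 + 3*h² (t(h) = (h² + (2*h)*h) + 1 = (h² + 2*h²) + 1 = 3*h² + 1 = 1 + 3*h²)
j(-16)*t(5 - 5*1) = -4*(1 + 3*(5 - 5*1)²) = -4*(1 + 3*(5 - 5)²) = -4*(1 + 3*0²) = -4*(1 + 3*0) = -4*(1 + 0) = -4*1 = -4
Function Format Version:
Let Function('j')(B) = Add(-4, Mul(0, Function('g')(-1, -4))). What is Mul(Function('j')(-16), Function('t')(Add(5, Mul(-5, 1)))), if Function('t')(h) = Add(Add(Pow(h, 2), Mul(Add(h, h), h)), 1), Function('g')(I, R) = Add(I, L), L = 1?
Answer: -4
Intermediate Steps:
Function('g')(I, R) = Add(1, I) (Function('g')(I, R) = Add(I, 1) = Add(1, I))
Function('j')(B) = -4 (Function('j')(B) = Add(-4, Mul(0, Add(1, -1))) = Add(-4, Mul(0, 0)) = Add(-4, 0) = -4)
Function('t')(h) = Add(1, Mul(3, Pow(h, 2))) (Function('t')(h) = Add(Add(Pow(h, 2), Mul(Mul(2, h), h)), 1) = Add(Add(Pow(h, 2), Mul(2, Pow(h, 2))), 1) = Add(Mul(3, Pow(h, 2)), 1) = Add(1, Mul(3, Pow(h, 2))))
Mul(Function('j')(-16), Function('t')(Add(5, Mul(-5, 1)))) = Mul(-4, Add(1, Mul(3, Pow(Add(5, Mul(-5, 1)), 2)))) = Mul(-4, Add(1, Mul(3, Pow(Add(5, -5), 2)))) = Mul(-4, Add(1, Mul(3, Pow(0, 2)))) = Mul(-4, Add(1, Mul(3, 0))) = Mul(-4, Add(1, 0)) = Mul(-4, 1) = -4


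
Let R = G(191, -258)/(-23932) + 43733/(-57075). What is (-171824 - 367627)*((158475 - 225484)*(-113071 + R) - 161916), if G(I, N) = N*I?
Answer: -930455890322287411018959/227653150 ≈ -4.0872e+15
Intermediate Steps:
G(I, N) = I*N
R = 882961847/682959450 (R = (191*(-258))/(-23932) + 43733/(-57075) = -49278*(-1/23932) + 43733*(-1/57075) = 24639/11966 - 43733/57075 = 882961847/682959450 ≈ 1.2928)
(-171824 - 367627)*((158475 - 225484)*(-113071 + R) - 161916) = (-171824 - 367627)*((158475 - 225484)*(-113071 + 882961847/682959450) - 161916) = -539451*(-67009*(-77222025009103/682959450) - 161916) = -539451*(5174570673834982927/682959450 - 161916) = -539451*5174460091772676727/682959450 = -930455890322287411018959/227653150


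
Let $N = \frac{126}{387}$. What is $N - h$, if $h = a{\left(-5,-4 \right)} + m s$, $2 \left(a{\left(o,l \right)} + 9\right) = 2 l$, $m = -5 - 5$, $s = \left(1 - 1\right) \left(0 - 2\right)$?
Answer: $\frac{573}{43} \approx 13.326$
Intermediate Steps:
$s = 0$ ($s = 0 \left(-2\right) = 0$)
$m = -10$
$a{\left(o,l \right)} = -9 + l$ ($a{\left(o,l \right)} = -9 + \frac{2 l}{2} = -9 + l$)
$N = \frac{14}{43}$ ($N = 126 \cdot \frac{1}{387} = \frac{14}{43} \approx 0.32558$)
$h = -13$ ($h = \left(-9 - 4\right) - 0 = -13 + 0 = -13$)
$N - h = \frac{14}{43} - -13 = \frac{14}{43} + 13 = \frac{573}{43}$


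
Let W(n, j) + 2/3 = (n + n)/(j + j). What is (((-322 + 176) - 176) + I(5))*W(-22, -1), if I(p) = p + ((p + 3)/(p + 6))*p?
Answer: -73536/11 ≈ -6685.1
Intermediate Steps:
W(n, j) = -2/3 + n/j (W(n, j) = -2/3 + (n + n)/(j + j) = -2/3 + (2*n)/((2*j)) = -2/3 + (2*n)*(1/(2*j)) = -2/3 + n/j)
I(p) = p + p*(3 + p)/(6 + p) (I(p) = p + ((3 + p)/(6 + p))*p = p + p*(3 + p)/(6 + p))
(((-322 + 176) - 176) + I(5))*W(-22, -1) = (((-322 + 176) - 176) + 5*(9 + 2*5)/(6 + 5))*(-2/3 - 22/(-1)) = ((-146 - 176) + 5*(9 + 10)/11)*(-2/3 - 22*(-1)) = (-322 + 5*(1/11)*19)*(-2/3 + 22) = (-322 + 95/11)*(64/3) = -3447/11*64/3 = -73536/11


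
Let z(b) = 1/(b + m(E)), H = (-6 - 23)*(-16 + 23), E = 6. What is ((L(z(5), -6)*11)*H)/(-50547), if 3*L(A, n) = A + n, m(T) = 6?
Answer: -65/747 ≈ -0.087015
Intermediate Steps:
H = -203 (H = -29*7 = -203)
z(b) = 1/(6 + b) (z(b) = 1/(b + 6) = 1/(6 + b))
L(A, n) = A/3 + n/3 (L(A, n) = (A + n)/3 = A/3 + n/3)
((L(z(5), -6)*11)*H)/(-50547) = (((1/(3*(6 + 5)) + (⅓)*(-6))*11)*(-203))/(-50547) = ((((⅓)/11 - 2)*11)*(-203))*(-1/50547) = ((((⅓)*(1/11) - 2)*11)*(-203))*(-1/50547) = (((1/33 - 2)*11)*(-203))*(-1/50547) = (-65/33*11*(-203))*(-1/50547) = -65/3*(-203)*(-1/50547) = (13195/3)*(-1/50547) = -65/747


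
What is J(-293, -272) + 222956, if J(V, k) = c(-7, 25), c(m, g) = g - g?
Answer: 222956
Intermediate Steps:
c(m, g) = 0
J(V, k) = 0
J(-293, -272) + 222956 = 0 + 222956 = 222956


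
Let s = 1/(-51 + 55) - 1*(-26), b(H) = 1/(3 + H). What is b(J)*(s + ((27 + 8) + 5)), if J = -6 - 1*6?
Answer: -265/36 ≈ -7.3611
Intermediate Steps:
J = -12 (J = -6 - 6 = -12)
s = 105/4 (s = 1/4 + 26 = ¼ + 26 = 105/4 ≈ 26.250)
b(J)*(s + ((27 + 8) + 5)) = (105/4 + ((27 + 8) + 5))/(3 - 12) = (105/4 + (35 + 5))/(-9) = -(105/4 + 40)/9 = -⅑*265/4 = -265/36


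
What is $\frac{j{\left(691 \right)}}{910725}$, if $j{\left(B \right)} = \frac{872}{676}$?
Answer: $\frac{218}{153912525} \approx 1.4164 \cdot 10^{-6}$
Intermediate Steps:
$j{\left(B \right)} = \frac{218}{169}$ ($j{\left(B \right)} = 872 \cdot \frac{1}{676} = \frac{218}{169}$)
$\frac{j{\left(691 \right)}}{910725} = \frac{218}{169 \cdot 910725} = \frac{218}{169} \cdot \frac{1}{910725} = \frac{218}{153912525}$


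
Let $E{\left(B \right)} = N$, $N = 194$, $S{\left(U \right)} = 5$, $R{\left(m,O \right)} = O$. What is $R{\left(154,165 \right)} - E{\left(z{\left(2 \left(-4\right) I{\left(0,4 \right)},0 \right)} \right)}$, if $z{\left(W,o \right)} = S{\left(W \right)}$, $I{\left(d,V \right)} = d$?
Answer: $-29$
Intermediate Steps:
$z{\left(W,o \right)} = 5$
$E{\left(B \right)} = 194$
$R{\left(154,165 \right)} - E{\left(z{\left(2 \left(-4\right) I{\left(0,4 \right)},0 \right)} \right)} = 165 - 194 = -29$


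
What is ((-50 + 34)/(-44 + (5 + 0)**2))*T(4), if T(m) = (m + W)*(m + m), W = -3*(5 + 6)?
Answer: -3712/19 ≈ -195.37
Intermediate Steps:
W = -33 (W = -3*11 = -33)
T(m) = 2*m*(-33 + m) (T(m) = (m - 33)*(m + m) = (-33 + m)*(2*m) = 2*m*(-33 + m))
((-50 + 34)/(-44 + (5 + 0)**2))*T(4) = ((-50 + 34)/(-44 + (5 + 0)**2))*(2*4*(-33 + 4)) = (-16/(-44 + 5**2))*(2*4*(-29)) = (-16/(-44 + 25))*(-232) = (-16/(-19))*(-232) = -1/19*(-16)*(-232) = (16/19)*(-232) = -3712/19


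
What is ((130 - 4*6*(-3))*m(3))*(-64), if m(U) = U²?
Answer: -116352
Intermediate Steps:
((130 - 4*6*(-3))*m(3))*(-64) = ((130 - 4*6*(-3))*3²)*(-64) = ((130 - 24*(-3))*9)*(-64) = ((130 + 72)*9)*(-64) = (202*9)*(-64) = 1818*(-64) = -116352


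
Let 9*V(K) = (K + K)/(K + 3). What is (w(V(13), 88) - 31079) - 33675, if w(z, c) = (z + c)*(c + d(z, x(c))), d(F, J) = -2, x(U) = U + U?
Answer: -2058137/36 ≈ -57171.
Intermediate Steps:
x(U) = 2*U
V(K) = 2*K/(9*(3 + K)) (V(K) = ((K + K)/(K + 3))/9 = ((2*K)/(3 + K))/9 = (2*K/(3 + K))/9 = 2*K/(9*(3 + K)))
w(z, c) = (-2 + c)*(c + z) (w(z, c) = (z + c)*(c - 2) = (c + z)*(-2 + c) = (-2 + c)*(c + z))
(w(V(13), 88) - 31079) - 33675 = ((88**2 - 2*88 - 4*13/(9*(3 + 13)) + 88*((2/9)*13/(3 + 13))) - 31079) - 33675 = ((7744 - 176 - 4*13/(9*16) + 88*((2/9)*13/16)) - 31079) - 33675 = ((7744 - 176 - 4*13/(9*16) + 88*((2/9)*13*(1/16))) - 31079) - 33675 = ((7744 - 176 - 2*13/72 + 88*(13/72)) - 31079) - 33675 = ((7744 - 176 - 13/36 + 143/9) - 31079) - 33675 = (273007/36 - 31079) - 33675 = -845837/36 - 33675 = -2058137/36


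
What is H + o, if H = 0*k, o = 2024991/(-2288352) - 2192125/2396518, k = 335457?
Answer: -1644880168223/914012793056 ≈ -1.7996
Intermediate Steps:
o = -1644880168223/914012793056 (o = 2024991*(-1/2288352) - 2192125*1/2396518 = -674997/762784 - 2192125/2396518 = -1644880168223/914012793056 ≈ -1.7996)
H = 0 (H = 0*335457 = 0)
H + o = 0 - 1644880168223/914012793056 = -1644880168223/914012793056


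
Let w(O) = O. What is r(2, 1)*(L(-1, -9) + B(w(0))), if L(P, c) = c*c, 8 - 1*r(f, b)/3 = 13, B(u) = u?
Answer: -1215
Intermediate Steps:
r(f, b) = -15 (r(f, b) = 24 - 3*13 = 24 - 39 = -15)
L(P, c) = c²
r(2, 1)*(L(-1, -9) + B(w(0))) = -15*((-9)² + 0) = -15*(81 + 0) = -15*81 = -1215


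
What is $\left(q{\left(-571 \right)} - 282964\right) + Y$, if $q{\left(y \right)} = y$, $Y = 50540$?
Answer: $-232995$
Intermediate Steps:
$\left(q{\left(-571 \right)} - 282964\right) + Y = \left(-571 - 282964\right) + 50540 = -283535 + 50540 = -232995$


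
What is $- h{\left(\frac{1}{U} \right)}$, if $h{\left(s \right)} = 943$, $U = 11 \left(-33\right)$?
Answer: $-943$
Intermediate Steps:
$U = -363$
$- h{\left(\frac{1}{U} \right)} = \left(-1\right) 943 = -943$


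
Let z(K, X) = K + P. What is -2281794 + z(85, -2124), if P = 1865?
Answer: -2279844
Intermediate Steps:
z(K, X) = 1865 + K (z(K, X) = K + 1865 = 1865 + K)
-2281794 + z(85, -2124) = -2281794 + (1865 + 85) = -2281794 + 1950 = -2279844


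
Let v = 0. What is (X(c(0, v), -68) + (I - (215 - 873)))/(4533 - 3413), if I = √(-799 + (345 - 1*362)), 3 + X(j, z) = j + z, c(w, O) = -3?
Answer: 73/140 + I*√51/280 ≈ 0.52143 + 0.025505*I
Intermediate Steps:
X(j, z) = -3 + j + z (X(j, z) = -3 + (j + z) = -3 + j + z)
I = 4*I*√51 (I = √(-799 + (345 - 362)) = √(-799 - 17) = √(-816) = 4*I*√51 ≈ 28.566*I)
(X(c(0, v), -68) + (I - (215 - 873)))/(4533 - 3413) = ((-3 - 3 - 68) + (4*I*√51 - (215 - 873)))/(4533 - 3413) = (-74 + (4*I*√51 - 1*(-658)))/1120 = (-74 + (4*I*√51 + 658))*(1/1120) = (-74 + (658 + 4*I*√51))*(1/1120) = (584 + 4*I*√51)*(1/1120) = 73/140 + I*√51/280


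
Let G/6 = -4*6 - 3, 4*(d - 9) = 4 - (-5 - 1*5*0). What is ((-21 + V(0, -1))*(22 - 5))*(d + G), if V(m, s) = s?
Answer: 112761/2 ≈ 56381.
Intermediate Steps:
d = 45/4 (d = 9 + (4 - (-5 - 1*5*0))/4 = 9 + (4 - (-5 - 5*0))/4 = 9 + (4 - (-5 + 0))/4 = 9 + (4 - 1*(-5))/4 = 9 + (4 + 5)/4 = 9 + (¼)*9 = 9 + 9/4 = 45/4 ≈ 11.250)
G = -162 (G = 6*(-4*6 - 3) = 6*(-24 - 3) = 6*(-27) = -162)
((-21 + V(0, -1))*(22 - 5))*(d + G) = ((-21 - 1)*(22 - 5))*(45/4 - 162) = -22*17*(-603/4) = -374*(-603/4) = 112761/2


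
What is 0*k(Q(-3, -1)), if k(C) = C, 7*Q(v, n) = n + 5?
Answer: 0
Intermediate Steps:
Q(v, n) = 5/7 + n/7 (Q(v, n) = (n + 5)/7 = (5 + n)/7 = 5/7 + n/7)
0*k(Q(-3, -1)) = 0*(5/7 + (⅐)*(-1)) = 0*(5/7 - ⅐) = 0*(4/7) = 0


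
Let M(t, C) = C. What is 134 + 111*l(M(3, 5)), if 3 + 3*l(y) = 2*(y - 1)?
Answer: 319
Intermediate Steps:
l(y) = -5/3 + 2*y/3 (l(y) = -1 + (2*(y - 1))/3 = -1 + (2*(-1 + y))/3 = -1 + (-2 + 2*y)/3 = -1 + (-⅔ + 2*y/3) = -5/3 + 2*y/3)
134 + 111*l(M(3, 5)) = 134 + 111*(-5/3 + (⅔)*5) = 134 + 111*(-5/3 + 10/3) = 134 + 111*(5/3) = 134 + 185 = 319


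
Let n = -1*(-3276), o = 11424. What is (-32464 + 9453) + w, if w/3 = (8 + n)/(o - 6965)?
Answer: -102596197/4459 ≈ -23009.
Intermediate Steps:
n = 3276
w = 9852/4459 (w = 3*((8 + 3276)/(11424 - 6965)) = 3*(3284/4459) = 9852/4459 ≈ 2.2095)
(-32464 + 9453) + w = (-32464 + 9453) + 9852/4459 = -23011 + 9852/4459 = -102596197/4459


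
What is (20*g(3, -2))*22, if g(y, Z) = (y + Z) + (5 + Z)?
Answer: 1760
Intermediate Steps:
g(y, Z) = 5 + y + 2*Z (g(y, Z) = (Z + y) + (5 + Z) = 5 + y + 2*Z)
(20*g(3, -2))*22 = (20*(5 + 3 + 2*(-2)))*22 = (20*(5 + 3 - 4))*22 = (20*4)*22 = 80*22 = 1760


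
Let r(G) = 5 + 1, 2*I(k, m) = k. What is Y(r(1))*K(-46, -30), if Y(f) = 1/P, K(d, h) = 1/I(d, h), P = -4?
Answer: 1/92 ≈ 0.010870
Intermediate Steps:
I(k, m) = k/2
r(G) = 6
K(d, h) = 2/d (K(d, h) = 1/(d/2) = 2/d)
Y(f) = -¼ (Y(f) = 1/(-4) = -¼)
Y(r(1))*K(-46, -30) = -1/(2*(-46)) = -(-1)/(2*46) = -¼*(-1/23) = 1/92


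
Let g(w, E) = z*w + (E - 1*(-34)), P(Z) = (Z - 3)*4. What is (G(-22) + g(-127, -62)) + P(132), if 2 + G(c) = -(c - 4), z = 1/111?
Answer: 56705/111 ≈ 510.86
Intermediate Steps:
z = 1/111 ≈ 0.0090090
P(Z) = -12 + 4*Z (P(Z) = (-3 + Z)*4 = -12 + 4*Z)
G(c) = 2 - c (G(c) = -2 - (c - 4) = -2 - (-4 + c) = -2 + (4 - c) = 2 - c)
g(w, E) = 34 + E + w/111 (g(w, E) = w/111 + (E - 1*(-34)) = w/111 + (E + 34) = w/111 + (34 + E) = 34 + E + w/111)
(G(-22) + g(-127, -62)) + P(132) = ((2 - 1*(-22)) + (34 - 62 + (1/111)*(-127))) + (-12 + 4*132) = ((2 + 22) + (34 - 62 - 127/111)) + (-12 + 528) = (24 - 3235/111) + 516 = -571/111 + 516 = 56705/111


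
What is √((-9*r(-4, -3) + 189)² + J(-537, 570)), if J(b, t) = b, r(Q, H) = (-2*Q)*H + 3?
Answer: √142347 ≈ 377.29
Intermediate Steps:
r(Q, H) = 3 - 2*H*Q (r(Q, H) = -2*H*Q + 3 = 3 - 2*H*Q)
√((-9*r(-4, -3) + 189)² + J(-537, 570)) = √((-9*(3 - 2*(-3)*(-4)) + 189)² - 537) = √((-9*(3 - 24) + 189)² - 537) = √((-9*(-21) + 189)² - 537) = √((189 + 189)² - 537) = √(378² - 537) = √(142884 - 537) = √142347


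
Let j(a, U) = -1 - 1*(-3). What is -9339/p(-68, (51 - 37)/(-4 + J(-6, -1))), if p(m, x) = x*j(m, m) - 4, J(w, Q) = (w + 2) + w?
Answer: 3113/2 ≈ 1556.5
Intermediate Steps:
j(a, U) = 2 (j(a, U) = -1 + 3 = 2)
J(w, Q) = 2 + 2*w (J(w, Q) = (2 + w) + w = 2 + 2*w)
p(m, x) = -4 + 2*x (p(m, x) = x*2 - 4 = 2*x - 4 = -4 + 2*x)
-9339/p(-68, (51 - 37)/(-4 + J(-6, -1))) = -9339/(-4 + 2*((51 - 37)/(-4 + (2 + 2*(-6))))) = -9339/(-4 + 2*(14/(-4 + (2 - 12)))) = -9339/(-4 + 2*(14/(-4 - 10))) = -9339/(-4 + 2*(14/(-14))) = -9339/(-4 + 2*(14*(-1/14))) = -9339/(-4 + 2*(-1)) = -9339/(-4 - 2) = -9339/(-6) = -9339*(-⅙) = 3113/2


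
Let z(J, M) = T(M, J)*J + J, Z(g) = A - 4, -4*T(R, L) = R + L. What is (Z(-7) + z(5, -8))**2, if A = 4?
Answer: 1225/16 ≈ 76.563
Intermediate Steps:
T(R, L) = -L/4 - R/4 (T(R, L) = -(R + L)/4 = -(L + R)/4 = -L/4 - R/4)
Z(g) = 0 (Z(g) = 4 - 4 = 0)
z(J, M) = J + J*(-J/4 - M/4) (z(J, M) = (-J/4 - M/4)*J + J = J*(-J/4 - M/4) + J = J + J*(-J/4 - M/4))
(Z(-7) + z(5, -8))**2 = (0 + (1/4)*5*(4 - 1*5 - 1*(-8)))**2 = (0 + (1/4)*5*(4 - 5 + 8))**2 = (0 + (1/4)*5*7)**2 = (0 + 35/4)**2 = (35/4)**2 = 1225/16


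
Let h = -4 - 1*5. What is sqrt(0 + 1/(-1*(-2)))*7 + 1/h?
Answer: -1/9 + 7*sqrt(2)/2 ≈ 4.8386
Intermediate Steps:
h = -9 (h = -4 - 5 = -9)
sqrt(0 + 1/(-1*(-2)))*7 + 1/h = sqrt(0 + 1/(-1*(-2)))*7 + 1/(-9) = sqrt(0 + 1/2)*7 - 1/9 = sqrt(1/2)*7 - 1/9 = (sqrt(2)/2)*7 - 1/9 = 7*sqrt(2)/2 - 1/9 = -1/9 + 7*sqrt(2)/2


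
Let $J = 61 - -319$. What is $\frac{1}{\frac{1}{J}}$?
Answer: $380$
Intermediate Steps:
$J = 380$ ($J = 61 + 319 = 380$)
$\frac{1}{\frac{1}{J}} = \frac{1}{\frac{1}{380}} = 380$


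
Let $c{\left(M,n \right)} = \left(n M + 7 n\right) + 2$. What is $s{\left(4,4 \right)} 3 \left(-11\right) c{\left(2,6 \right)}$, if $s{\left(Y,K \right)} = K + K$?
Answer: $-14784$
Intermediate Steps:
$s{\left(Y,K \right)} = 2 K$
$c{\left(M,n \right)} = 2 + 7 n + M n$ ($c{\left(M,n \right)} = \left(M n + 7 n\right) + 2 = \left(7 n + M n\right) + 2 = 2 + 7 n + M n$)
$s{\left(4,4 \right)} 3 \left(-11\right) c{\left(2,6 \right)} = 2 \cdot 4 \cdot 3 \left(-11\right) \left(2 + 7 \cdot 6 + 2 \cdot 6\right) = 8 \left(-33\right) \left(2 + 42 + 12\right) = \left(-264\right) 56 = -14784$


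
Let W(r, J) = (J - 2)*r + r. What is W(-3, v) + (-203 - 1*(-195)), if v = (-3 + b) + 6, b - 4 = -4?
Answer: -14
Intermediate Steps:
b = 0 (b = 4 - 4 = 0)
v = 3 (v = (-3 + 0) + 6 = -3 + 6 = 3)
W(r, J) = r + r*(-2 + J) (W(r, J) = (-2 + J)*r + r = r*(-2 + J) + r = r + r*(-2 + J))
W(-3, v) + (-203 - 1*(-195)) = -3*(-1 + 3) + (-203 - 1*(-195)) = -3*2 + (-203 + 195) = -6 - 8 = -14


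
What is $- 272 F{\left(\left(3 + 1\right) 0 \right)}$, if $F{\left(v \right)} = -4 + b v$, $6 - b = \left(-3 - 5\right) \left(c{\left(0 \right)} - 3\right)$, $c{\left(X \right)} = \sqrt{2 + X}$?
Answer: $1088$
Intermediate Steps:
$b = -18 + 8 \sqrt{2}$ ($b = 6 - \left(-3 - 5\right) \left(\sqrt{2 + 0} - 3\right) = 6 - - 8 \left(\sqrt{2} - 3\right) = 6 - - 8 \left(-3 + \sqrt{2}\right) = 6 - \left(24 - 8 \sqrt{2}\right) = -18 + 8 \sqrt{2} \approx -6.6863$)
$F{\left(v \right)} = -4 + v \left(-18 + 8 \sqrt{2}\right)$ ($F{\left(v \right)} = -4 + \left(-18 + 8 \sqrt{2}\right) v = -4 + v \left(-18 + 8 \sqrt{2}\right)$)
$- 272 F{\left(\left(3 + 1\right) 0 \right)} = - 272 \left(-4 - 18 \left(3 + 1\right) 0 + 8 \left(3 + 1\right) 0 \sqrt{2}\right) = - 272 \left(-4 - 18 \cdot 4 \cdot 0 + 8 \cdot 4 \cdot 0 \sqrt{2}\right) = - 272 \left(-4 - 0 + 8 \cdot 0 \sqrt{2}\right) = - 272 \left(-4 + 0 + 0\right) = \left(-272\right) \left(-4\right) = 1088$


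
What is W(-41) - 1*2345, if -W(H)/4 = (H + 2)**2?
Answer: -8429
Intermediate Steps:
W(H) = -4*(2 + H)**2 (W(H) = -4*(H + 2)**2 = -4*(2 + H)**2)
W(-41) - 1*2345 = -4*(2 - 41)**2 - 1*2345 = -4*(-39)**2 - 2345 = -4*1521 - 2345 = -6084 - 2345 = -8429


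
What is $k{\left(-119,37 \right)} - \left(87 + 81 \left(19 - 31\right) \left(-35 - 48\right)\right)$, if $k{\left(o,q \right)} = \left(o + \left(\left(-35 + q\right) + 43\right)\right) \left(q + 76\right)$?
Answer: $-89125$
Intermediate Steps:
$k{\left(o,q \right)} = \left(76 + q\right) \left(8 + o + q\right)$ ($k{\left(o,q \right)} = \left(o + \left(8 + q\right)\right) \left(76 + q\right) = \left(8 + o + q\right) \left(76 + q\right) = \left(76 + q\right) \left(8 + o + q\right)$)
$k{\left(-119,37 \right)} - \left(87 + 81 \left(19 - 31\right) \left(-35 - 48\right)\right) = \left(608 + 37^{2} + 76 \left(-119\right) + 84 \cdot 37 - 4403\right) - \left(87 + 81 \left(19 - 31\right) \left(-35 - 48\right)\right) = \left(608 + 1369 - 9044 + 3108 - 4403\right) - \left(87 + 81 \left(\left(-12\right) \left(-83\right)\right)\right) = -8362 - 80763 = -89125$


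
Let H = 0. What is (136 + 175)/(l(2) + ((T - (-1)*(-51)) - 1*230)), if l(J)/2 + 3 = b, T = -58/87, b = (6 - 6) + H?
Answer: -933/863 ≈ -1.0811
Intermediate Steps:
b = 0 (b = (6 - 6) + 0 = 0 + 0 = 0)
T = -2/3 (T = -58*1/87 = -2/3 ≈ -0.66667)
l(J) = -6 (l(J) = -6 + 2*0 = -6 + 0 = -6)
(136 + 175)/(l(2) + ((T - (-1)*(-51)) - 1*230)) = (136 + 175)/(-6 + ((-2/3 - (-1)*(-51)) - 1*230)) = 311/(-6 + ((-2/3 - 1*51) - 230)) = 311/(-6 + ((-2/3 - 51) - 230)) = 311/(-6 + (-155/3 - 230)) = 311/(-6 - 845/3) = 311/(-863/3) = 311*(-3/863) = -933/863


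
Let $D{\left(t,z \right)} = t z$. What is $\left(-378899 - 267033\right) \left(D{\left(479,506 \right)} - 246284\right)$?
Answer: $2525594120$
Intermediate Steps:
$\left(-378899 - 267033\right) \left(D{\left(479,506 \right)} - 246284\right) = \left(-378899 - 267033\right) \left(479 \cdot 506 - 246284\right) = - 645932 \left(242374 - 246284\right) = \left(-645932\right) \left(-3910\right) = 2525594120$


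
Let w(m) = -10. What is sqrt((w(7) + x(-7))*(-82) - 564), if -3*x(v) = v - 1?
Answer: 4*sqrt(21)/3 ≈ 6.1101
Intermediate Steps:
x(v) = 1/3 - v/3 (x(v) = -(v - 1)/3 = -(-1 + v)/3 = 1/3 - v/3)
sqrt((w(7) + x(-7))*(-82) - 564) = sqrt((-10 + (1/3 - 1/3*(-7)))*(-82) - 564) = sqrt((-10 + (1/3 + 7/3))*(-82) - 564) = sqrt((-10 + 8/3)*(-82) - 564) = sqrt(-22/3*(-82) - 564) = sqrt(1804/3 - 564) = sqrt(112/3) = 4*sqrt(21)/3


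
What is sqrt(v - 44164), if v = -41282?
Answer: 3*I*sqrt(9494) ≈ 292.31*I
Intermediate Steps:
sqrt(v - 44164) = sqrt(-41282 - 44164) = sqrt(-85446) = 3*I*sqrt(9494)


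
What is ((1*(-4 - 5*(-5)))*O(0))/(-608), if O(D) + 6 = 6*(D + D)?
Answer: 63/304 ≈ 0.20724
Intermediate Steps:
O(D) = -6 + 12*D (O(D) = -6 + 6*(D + D) = -6 + 6*(2*D) = -6 + 12*D)
((1*(-4 - 5*(-5)))*O(0))/(-608) = ((1*(-4 - 5*(-5)))*(-6 + 12*0))/(-608) = ((1*(-4 + 25))*(-6 + 0))*(-1/608) = ((1*21)*(-6))*(-1/608) = (21*(-6))*(-1/608) = -126*(-1/608) = 63/304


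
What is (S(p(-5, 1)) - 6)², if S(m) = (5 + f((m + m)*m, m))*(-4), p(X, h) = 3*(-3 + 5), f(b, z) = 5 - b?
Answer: 58564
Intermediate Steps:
p(X, h) = 6 (p(X, h) = 3*2 = 6)
S(m) = -40 + 8*m² (S(m) = (5 + (5 - (m + m)*m))*(-4) = (5 + (5 - 2*m*m))*(-4) = (5 + (5 - 2*m²))*(-4) = (10 - 2*m²)*(-4) = -40 + 8*m²)
(S(p(-5, 1)) - 6)² = ((-40 + 8*6²) - 6)² = ((-40 + 8*36) - 6)² = ((-40 + 288) - 6)² = (248 - 6)² = 242² = 58564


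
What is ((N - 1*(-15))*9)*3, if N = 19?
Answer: 918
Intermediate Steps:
((N - 1*(-15))*9)*3 = ((19 - 1*(-15))*9)*3 = ((19 + 15)*9)*3 = (34*9)*3 = 306*3 = 918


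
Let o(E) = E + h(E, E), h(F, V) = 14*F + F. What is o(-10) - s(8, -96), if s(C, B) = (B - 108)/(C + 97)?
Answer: -5532/35 ≈ -158.06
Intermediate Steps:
s(C, B) = (-108 + B)/(97 + C)
h(F, V) = 15*F
o(E) = 16*E (o(E) = E + 15*E = 16*E)
o(-10) - s(8, -96) = 16*(-10) - (-108 - 96)/(97 + 8) = -160 - (-204)/105 = -160 - 1*(-68/35) = -160 + 68/35 = -5532/35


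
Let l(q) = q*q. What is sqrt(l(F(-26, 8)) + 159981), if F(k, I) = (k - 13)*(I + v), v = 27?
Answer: sqrt(2023206) ≈ 1422.4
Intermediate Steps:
F(k, I) = (-13 + k)*(27 + I) (F(k, I) = (k - 13)*(I + 27) = (-13 + k)*(27 + I))
l(q) = q**2
sqrt(l(F(-26, 8)) + 159981) = sqrt((-351 - 13*8 + 27*(-26) + 8*(-26))**2 + 159981) = sqrt((-351 - 104 - 702 - 208)**2 + 159981) = sqrt((-1365)**2 + 159981) = sqrt(1863225 + 159981) = sqrt(2023206)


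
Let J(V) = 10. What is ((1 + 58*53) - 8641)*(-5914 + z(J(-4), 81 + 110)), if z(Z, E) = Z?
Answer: 32861664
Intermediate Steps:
((1 + 58*53) - 8641)*(-5914 + z(J(-4), 81 + 110)) = ((1 + 58*53) - 8641)*(-5914 + 10) = ((1 + 3074) - 8641)*(-5904) = (3075 - 8641)*(-5904) = -5566*(-5904) = 32861664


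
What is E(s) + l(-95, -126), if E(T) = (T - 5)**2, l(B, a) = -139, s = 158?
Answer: 23270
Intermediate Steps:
E(T) = (-5 + T)**2
E(s) + l(-95, -126) = (-5 + 158)**2 - 139 = 153**2 - 139 = 23409 - 139 = 23270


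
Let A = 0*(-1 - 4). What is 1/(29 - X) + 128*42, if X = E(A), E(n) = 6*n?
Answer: 155905/29 ≈ 5376.0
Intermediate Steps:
A = 0 (A = 0*(-5) = 0)
X = 0 (X = 6*0 = 0)
1/(29 - X) + 128*42 = 1/(29 - 1*0) + 128*42 = 1/(29 + 0) + 5376 = 1/29 + 5376 = 155905/29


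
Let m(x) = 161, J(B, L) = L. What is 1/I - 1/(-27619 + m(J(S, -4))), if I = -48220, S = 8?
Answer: 10381/662012380 ≈ 1.5681e-5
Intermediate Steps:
1/I - 1/(-27619 + m(J(S, -4))) = 1/(-48220) - 1/(-27619 + 161) = -1/48220 - 1/(-27458) = -1/48220 - 1*(-1/27458) = -1/48220 + 1/27458 = 10381/662012380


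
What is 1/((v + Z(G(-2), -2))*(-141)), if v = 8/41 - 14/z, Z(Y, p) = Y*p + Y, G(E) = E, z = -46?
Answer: -943/332337 ≈ -0.0028375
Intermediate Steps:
Z(Y, p) = Y + Y*p
v = 471/943 (v = 8/41 - 14/(-46) = 8*(1/41) - 14*(-1/46) = 8/41 + 7/23 = 471/943 ≈ 0.49947)
1/((v + Z(G(-2), -2))*(-141)) = 1/((471/943 - 2*(1 - 2))*(-141)) = 1/((471/943 - 2*(-1))*(-141)) = 1/((471/943 + 2)*(-141)) = 1/((2357/943)*(-141)) = 1/(-332337/943) = -943/332337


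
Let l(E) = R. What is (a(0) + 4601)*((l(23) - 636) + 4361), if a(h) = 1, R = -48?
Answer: 16921554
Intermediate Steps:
l(E) = -48
(a(0) + 4601)*((l(23) - 636) + 4361) = (1 + 4601)*((-48 - 636) + 4361) = 4602*(-684 + 4361) = 4602*3677 = 16921554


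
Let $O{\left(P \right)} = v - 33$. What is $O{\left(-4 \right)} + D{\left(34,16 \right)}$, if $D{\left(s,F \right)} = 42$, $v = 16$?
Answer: $25$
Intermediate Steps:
$O{\left(P \right)} = -17$ ($O{\left(P \right)} = 16 - 33 = -17$)
$O{\left(-4 \right)} + D{\left(34,16 \right)} = -17 + 42 = 25$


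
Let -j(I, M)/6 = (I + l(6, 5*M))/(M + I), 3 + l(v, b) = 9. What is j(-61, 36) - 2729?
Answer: -13711/5 ≈ -2742.2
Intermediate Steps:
l(v, b) = 6 (l(v, b) = -3 + 9 = 6)
j(I, M) = -6*(6 + I)/(I + M) (j(I, M) = -6*(I + 6)/(M + I) = -6*(6 + I)/(I + M))
j(-61, 36) - 2729 = 6*(-6 - 1*(-61))/(-61 + 36) - 2729 = 6*(-6 + 61)/(-25) - 2729 = 6*(-1/25)*55 - 2729 = -66/5 - 2729 = -13711/5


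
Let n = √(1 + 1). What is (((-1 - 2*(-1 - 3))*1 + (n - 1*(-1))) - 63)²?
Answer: (55 - √2)² ≈ 2871.4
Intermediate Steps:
n = √2 ≈ 1.4142
(((-1 - 2*(-1 - 3))*1 + (n - 1*(-1))) - 63)² = (((-1 - 2*(-1 - 3))*1 + (√2 - 1*(-1))) - 63)² = (((-1 - 2*(-4))*1 + (√2 + 1)) - 63)² = (((-1 + 8)*1 + (1 + √2)) - 63)² = ((7*1 + (1 + √2)) - 63)² = ((7 + (1 + √2)) - 63)² = ((8 + √2) - 63)² = (-55 + √2)²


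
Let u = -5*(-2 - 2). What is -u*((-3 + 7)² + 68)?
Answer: -1680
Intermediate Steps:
u = 20 (u = -5*(-4) = 20)
-u*((-3 + 7)² + 68) = -20*((-3 + 7)² + 68) = -20*(4² + 68) = -20*(16 + 68) = -20*84 = -1*1680 = -1680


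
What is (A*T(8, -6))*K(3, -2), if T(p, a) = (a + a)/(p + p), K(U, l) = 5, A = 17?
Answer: -255/4 ≈ -63.750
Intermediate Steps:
T(p, a) = a/p (T(p, a) = (2*a)/((2*p)) = (2*a)*(1/(2*p)) = a/p)
(A*T(8, -6))*K(3, -2) = (17*(-6/8))*5 = (17*(-6*1/8))*5 = (17*(-3/4))*5 = -51/4*5 = -255/4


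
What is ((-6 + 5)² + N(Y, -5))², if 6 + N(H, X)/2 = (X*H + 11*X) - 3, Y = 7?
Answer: 38809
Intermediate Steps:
N(H, X) = -18 + 22*X + 2*H*X (N(H, X) = -12 + 2*((X*H + 11*X) - 3) = -12 + 2*((H*X + 11*X) - 3) = -12 + 2*((11*X + H*X) - 3) = -12 + 2*(-3 + 11*X + H*X) = -12 + (-6 + 22*X + 2*H*X) = -18 + 22*X + 2*H*X)
((-6 + 5)² + N(Y, -5))² = ((-6 + 5)² + (-18 + 22*(-5) + 2*7*(-5)))² = ((-1)² + (-18 - 110 - 70))² = (1 - 198)² = (-197)² = 38809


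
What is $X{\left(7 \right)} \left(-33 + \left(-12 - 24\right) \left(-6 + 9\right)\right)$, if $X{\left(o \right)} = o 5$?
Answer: $-4935$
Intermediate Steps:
$X{\left(o \right)} = 5 o$
$X{\left(7 \right)} \left(-33 + \left(-12 - 24\right) \left(-6 + 9\right)\right) = 5 \cdot 7 \left(-33 + \left(-12 - 24\right) \left(-6 + 9\right)\right) = 35 \left(-33 - 108\right) = 35 \left(-141\right) = -4935$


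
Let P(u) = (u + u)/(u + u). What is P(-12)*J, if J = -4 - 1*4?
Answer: -8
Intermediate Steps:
J = -8 (J = -4 - 4 = -8)
P(u) = 1 (P(u) = (2*u)/((2*u)) = (2*u)*(1/(2*u)) = 1)
P(-12)*J = 1*(-8) = -8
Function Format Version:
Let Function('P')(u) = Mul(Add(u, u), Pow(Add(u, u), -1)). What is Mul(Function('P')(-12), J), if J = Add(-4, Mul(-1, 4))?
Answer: -8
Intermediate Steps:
J = -8 (J = Add(-4, -4) = -8)
Function('P')(u) = 1 (Function('P')(u) = Mul(Mul(2, u), Pow(Mul(2, u), -1)) = Mul(Mul(2, u), Mul(Rational(1, 2), Pow(u, -1))) = 1)
Mul(Function('P')(-12), J) = Mul(1, -8) = -8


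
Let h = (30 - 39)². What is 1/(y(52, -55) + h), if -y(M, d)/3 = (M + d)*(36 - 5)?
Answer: 1/360 ≈ 0.0027778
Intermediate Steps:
y(M, d) = -93*M - 93*d (y(M, d) = -3*(M + d)*(36 - 5) = -3*(M + d)*31 = -3*(31*M + 31*d) = -93*M - 93*d)
h = 81 (h = (-9)² = 81)
1/(y(52, -55) + h) = 1/((-93*52 - 93*(-55)) + 81) = 1/((-4836 + 5115) + 81) = 1/(279 + 81) = 1/360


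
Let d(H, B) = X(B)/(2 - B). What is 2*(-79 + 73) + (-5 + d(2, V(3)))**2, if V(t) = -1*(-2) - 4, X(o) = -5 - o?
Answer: 337/16 ≈ 21.063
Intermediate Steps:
V(t) = -2 (V(t) = 2 - 4 = -2)
d(H, B) = (-5 - B)/(2 - B)
2*(-79 + 73) + (-5 + d(2, V(3)))**2 = 2*(-79 + 73) + (-5 + (5 - 2)/(-2 - 2))**2 = 2*(-6) + (-5 + 3/(-4))**2 = -12 + (-5 - 1/4*3)**2 = -12 + (-5 - 3/4)**2 = -12 + (-23/4)**2 = -12 + 529/16 = 337/16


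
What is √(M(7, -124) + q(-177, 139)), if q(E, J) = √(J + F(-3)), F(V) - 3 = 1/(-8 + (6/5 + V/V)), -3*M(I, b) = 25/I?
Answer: √(-441525 + 38367*√13253)/609 ≈ 3.2739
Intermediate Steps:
M(I, b) = -25/(3*I)
F(V) = 82/29 (F(V) = 3 + 1/(-8 + (6/5 + V/V)) = 3 + 1/(-8 + (6*(⅕) + 1)) = 3 + 1/(-8 + (6/5 + 1)) = 3 + 1/(-8 + 11/5) = 3 + 1/(-29/5) = 3 - 5/29 = 82/29)
q(E, J) = √(82/29 + J) (q(E, J) = √(J + 82/29) = √(82/29 + J))
√(M(7, -124) + q(-177, 139)) = √(-25/3/7 + √(2378 + 841*139)/29) = √(-25/3*⅐ + √(2378 + 116899)/29) = √(-25/21 + √119277/29) = √(-25/21 + (3*√13253)/29) = √(-25/21 + 3*√13253/29)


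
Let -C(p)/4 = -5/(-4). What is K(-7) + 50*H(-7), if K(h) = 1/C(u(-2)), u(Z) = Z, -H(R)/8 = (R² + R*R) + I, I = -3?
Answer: -190001/5 ≈ -38000.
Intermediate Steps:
H(R) = 24 - 16*R² (H(R) = -8*((R² + R*R) - 3) = -8*((R² + R²) - 3) = -8*(2*R² - 3) = -8*(-3 + 2*R²) = 24 - 16*R²)
C(p) = -5 (C(p) = -(-20)/(-4) = -(-20)*(-1)/4 = -4*5/4 = -5)
K(h) = -⅕ (K(h) = 1/(-5) = -⅕)
K(-7) + 50*H(-7) = -⅕ + 50*(24 - 16*(-7)²) = -⅕ + 50*(24 - 16*49) = -⅕ + 50*(24 - 784) = -⅕ + 50*(-760) = -⅕ - 38000 = -190001/5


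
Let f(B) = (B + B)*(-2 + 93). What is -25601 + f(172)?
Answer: 5703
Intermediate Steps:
f(B) = 182*B (f(B) = (2*B)*91 = 182*B)
-25601 + f(172) = -25601 + 182*172 = -25601 + 31304 = 5703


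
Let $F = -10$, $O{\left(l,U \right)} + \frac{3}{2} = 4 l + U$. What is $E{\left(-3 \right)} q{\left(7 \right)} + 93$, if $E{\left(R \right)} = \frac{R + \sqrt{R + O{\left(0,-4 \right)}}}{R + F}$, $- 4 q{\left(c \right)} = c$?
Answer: $\frac{4815}{52} + \frac{7 i \sqrt{34}}{104} \approx 92.596 + 0.39247 i$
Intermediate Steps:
$q{\left(c \right)} = - \frac{c}{4}$
$O{\left(l,U \right)} = - \frac{3}{2} + U + 4 l$ ($O{\left(l,U \right)} = - \frac{3}{2} + \left(4 l + U\right) = - \frac{3}{2} + \left(U + 4 l\right) = - \frac{3}{2} + U + 4 l$)
$E{\left(R \right)} = \frac{R + \sqrt{- \frac{11}{2} + R}}{-10 + R}$ ($E{\left(R \right)} = \frac{R + \sqrt{R - \frac{11}{2}}}{R - 10} = \frac{R + \sqrt{R - \frac{11}{2}}}{-10 + R} = \frac{R + \sqrt{- \frac{11}{2} + R}}{-10 + R}$)
$E{\left(-3 \right)} q{\left(7 \right)} + 93 = \frac{-3 + \frac{\sqrt{-22 + 4 \left(-3\right)}}{2}}{-10 - 3} \left(\left(- \frac{1}{4}\right) 7\right) + 93 = \frac{-3 + \frac{\sqrt{-22 - 12}}{2}}{-13} \left(- \frac{7}{4}\right) + 93 = - \frac{-3 + \frac{\sqrt{-34}}{2}}{13} \left(- \frac{7}{4}\right) + 93 = - \frac{-3 + \frac{i \sqrt{34}}{2}}{13} \left(- \frac{7}{4}\right) + 93 = \left(\frac{3}{13} - \frac{i \sqrt{34}}{26}\right) \left(- \frac{7}{4}\right) + 93 = \left(- \frac{21}{52} + \frac{7 i \sqrt{34}}{104}\right) + 93 = \frac{4815}{52} + \frac{7 i \sqrt{34}}{104}$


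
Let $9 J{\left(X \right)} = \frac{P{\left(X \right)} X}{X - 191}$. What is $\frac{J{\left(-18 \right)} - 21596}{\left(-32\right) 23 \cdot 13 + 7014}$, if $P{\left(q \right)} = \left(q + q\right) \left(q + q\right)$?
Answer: $\frac{2255486}{266893} \approx 8.4509$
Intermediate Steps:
$P{\left(q \right)} = 4 q^{2}$ ($P{\left(q \right)} = 2 q 2 q = 4 q^{2}$)
$J{\left(X \right)} = \frac{4 X^{3}}{9 \left(-191 + X\right)}$ ($J{\left(X \right)} = \frac{4 X^{2} X \frac{1}{X - 191}}{9} = \frac{4 X^{3} \frac{1}{-191 + X}}{9} = \frac{4 X^{3}}{9 \left(-191 + X\right)}$)
$\frac{J{\left(-18 \right)} - 21596}{\left(-32\right) 23 \cdot 13 + 7014} = \frac{\frac{4 \left(-18\right)^{3}}{9 \left(-191 - 18\right)} - 21596}{\left(-32\right) 23 \cdot 13 + 7014} = \frac{\frac{4}{9} \left(-5832\right) \frac{1}{-209} - 21596}{\left(-736\right) 13 + 7014} = \frac{\frac{4}{9} \left(-5832\right) \left(- \frac{1}{209}\right) - 21596}{-9568 + 7014} = \frac{\frac{2592}{209} - 21596}{-2554} = \left(- \frac{4510972}{209}\right) \left(- \frac{1}{2554}\right) = \frac{2255486}{266893}$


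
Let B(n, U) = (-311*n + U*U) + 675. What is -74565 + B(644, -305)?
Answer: -181149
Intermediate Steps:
B(n, U) = 675 + U**2 - 311*n (B(n, U) = (-311*n + U**2) + 675 = (U**2 - 311*n) + 675 = 675 + U**2 - 311*n)
-74565 + B(644, -305) = -74565 + (675 + (-305)**2 - 311*644) = -74565 + (675 + 93025 - 200284) = -74565 - 106584 = -181149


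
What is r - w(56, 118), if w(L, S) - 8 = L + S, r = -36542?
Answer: -36724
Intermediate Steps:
w(L, S) = 8 + L + S (w(L, S) = 8 + (L + S) = 8 + L + S)
r - w(56, 118) = -36542 - (8 + 56 + 118) = -36542 - 1*182 = -36542 - 182 = -36724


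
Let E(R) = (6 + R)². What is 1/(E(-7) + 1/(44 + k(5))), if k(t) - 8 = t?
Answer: 57/58 ≈ 0.98276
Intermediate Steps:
k(t) = 8 + t
1/(E(-7) + 1/(44 + k(5))) = 1/((6 - 7)² + 1/(44 + (8 + 5))) = 1/((-1)² + 1/(44 + 13)) = 1/(1 + 1/57) = 1/(58/57) = 57/58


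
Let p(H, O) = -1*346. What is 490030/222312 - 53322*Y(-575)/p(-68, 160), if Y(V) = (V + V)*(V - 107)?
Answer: 2324296712366395/19229988 ≈ 1.2087e+8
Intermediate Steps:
p(H, O) = -346
Y(V) = 2*V*(-107 + V) (Y(V) = (2*V)*(-107 + V) = 2*V*(-107 + V))
490030/222312 - 53322*Y(-575)/p(-68, 160) = 490030/222312 - 53322/((-346*(-1/(1150*(-107 - 575))))) = 490030*(1/222312) - 53322/((-346/(2*(-575)*(-682)))) = 245015/111156 - 53322/((-346/784300)) = 245015/111156 - 53322/((-346*1/784300)) = 245015/111156 - 53322/(-173/392150) = 245015/111156 - 53322*(-392150/173) = 245015/111156 + 20910222300/173 = 2324296712366395/19229988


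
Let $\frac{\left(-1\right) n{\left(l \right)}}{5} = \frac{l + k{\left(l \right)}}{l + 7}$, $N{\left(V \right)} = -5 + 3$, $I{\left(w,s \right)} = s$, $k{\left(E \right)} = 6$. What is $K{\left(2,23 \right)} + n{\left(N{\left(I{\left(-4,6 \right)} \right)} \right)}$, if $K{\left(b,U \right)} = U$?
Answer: $19$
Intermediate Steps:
$N{\left(V \right)} = -2$
$n{\left(l \right)} = - \frac{5 \left(6 + l\right)}{7 + l}$ ($n{\left(l \right)} = - 5 \frac{l + 6}{l + 7} = - 5 \frac{6 + l}{7 + l} = - \frac{5 \left(6 + l\right)}{7 + l}$)
$K{\left(2,23 \right)} + n{\left(N{\left(I{\left(-4,6 \right)} \right)} \right)} = 23 + \frac{5 \left(-6 - -2\right)}{7 - 2} = 23 + \frac{5 \left(-6 + 2\right)}{5} = 23 + 5 \cdot \frac{1}{5} \left(-4\right) = 23 - 4 = 19$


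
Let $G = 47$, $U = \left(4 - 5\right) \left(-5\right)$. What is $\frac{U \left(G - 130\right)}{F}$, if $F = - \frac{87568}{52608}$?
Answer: $\frac{1364520}{5473} \approx 249.32$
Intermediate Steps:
$U = 5$ ($U = \left(-1\right) \left(-5\right) = 5$)
$F = - \frac{5473}{3288}$ ($F = \left(-87568\right) \frac{1}{52608} = - \frac{5473}{3288} \approx -1.6645$)
$\frac{U \left(G - 130\right)}{F} = \frac{5 \left(47 - 130\right)}{- \frac{5473}{3288}} = 5 \left(-83\right) \left(- \frac{3288}{5473}\right) = \left(-415\right) \left(- \frac{3288}{5473}\right) = \frac{1364520}{5473}$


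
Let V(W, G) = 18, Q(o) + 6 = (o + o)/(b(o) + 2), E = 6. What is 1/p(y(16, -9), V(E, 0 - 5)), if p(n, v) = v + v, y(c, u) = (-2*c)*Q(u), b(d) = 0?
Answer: 1/36 ≈ 0.027778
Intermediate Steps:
Q(o) = -6 + o (Q(o) = -6 + (o + o)/(0 + 2) = -6 + (2*o)/2 = -6 + (2*o)*(½) = -6 + o)
y(c, u) = -2*c*(-6 + u) (y(c, u) = (-2*c)*(-6 + u) = -2*c*(-6 + u))
p(n, v) = 2*v
1/p(y(16, -9), V(E, 0 - 5)) = 1/(2*18) = 1/36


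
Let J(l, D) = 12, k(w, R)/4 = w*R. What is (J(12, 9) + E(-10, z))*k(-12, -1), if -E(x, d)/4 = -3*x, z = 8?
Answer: -5184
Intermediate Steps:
k(w, R) = 4*R*w (k(w, R) = 4*(w*R) = 4*(R*w) = 4*R*w)
E(x, d) = 12*x (E(x, d) = -(-12)*x = 12*x)
(J(12, 9) + E(-10, z))*k(-12, -1) = (12 + 12*(-10))*(4*(-1)*(-12)) = (12 - 120)*48 = -108*48 = -5184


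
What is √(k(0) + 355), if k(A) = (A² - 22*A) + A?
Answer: √355 ≈ 18.841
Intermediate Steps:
k(A) = A² - 21*A
√(k(0) + 355) = √(0*(-21 + 0) + 355) = √(0*(-21) + 355) = √(0 + 355) = √355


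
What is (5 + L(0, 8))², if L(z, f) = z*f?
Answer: 25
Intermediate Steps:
L(z, f) = f*z
(5 + L(0, 8))² = (5 + 8*0)² = (5 + 0)² = 5² = 25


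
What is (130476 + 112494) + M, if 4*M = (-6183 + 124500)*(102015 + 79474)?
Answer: 21474205893/4 ≈ 5.3686e+9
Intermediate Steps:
M = 21473234013/4 (M = ((-6183 + 124500)*(102015 + 79474))/4 = (118317*181489)/4 = (¼)*21473234013 = 21473234013/4 ≈ 5.3683e+9)
(130476 + 112494) + M = (130476 + 112494) + 21473234013/4 = 242970 + 21473234013/4 = 21474205893/4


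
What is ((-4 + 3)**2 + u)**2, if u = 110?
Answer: 12321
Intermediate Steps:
((-4 + 3)**2 + u)**2 = ((-4 + 3)**2 + 110)**2 = ((-1)**2 + 110)**2 = (1 + 110)**2 = 111**2 = 12321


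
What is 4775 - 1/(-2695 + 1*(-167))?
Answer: 13666051/2862 ≈ 4775.0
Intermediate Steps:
4775 - 1/(-2695 + 1*(-167)) = 4775 - 1/(-2695 - 167) = 4775 - 1/(-2862) = 4775 - 1*(-1/2862) = 4775 + 1/2862 = 13666051/2862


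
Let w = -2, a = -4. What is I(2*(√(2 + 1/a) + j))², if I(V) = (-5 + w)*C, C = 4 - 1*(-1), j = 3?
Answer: 1225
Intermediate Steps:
C = 5 (C = 4 + 1 = 5)
I(V) = -35 (I(V) = (-5 - 2)*5 = -7*5 = -35)
I(2*(√(2 + 1/a) + j))² = (-35)² = 1225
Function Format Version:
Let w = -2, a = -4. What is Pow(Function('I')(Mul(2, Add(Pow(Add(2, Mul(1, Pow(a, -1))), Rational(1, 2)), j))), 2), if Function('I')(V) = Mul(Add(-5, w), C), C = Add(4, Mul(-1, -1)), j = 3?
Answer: 1225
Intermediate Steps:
C = 5 (C = Add(4, 1) = 5)
Function('I')(V) = -35 (Function('I')(V) = Mul(Add(-5, -2), 5) = Mul(-7, 5) = -35)
Pow(Function('I')(Mul(2, Add(Pow(Add(2, Mul(1, Pow(a, -1))), Rational(1, 2)), j))), 2) = Pow(-35, 2) = 1225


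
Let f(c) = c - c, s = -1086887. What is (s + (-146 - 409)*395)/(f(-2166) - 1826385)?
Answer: 1306112/1826385 ≈ 0.71513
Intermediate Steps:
f(c) = 0
(s + (-146 - 409)*395)/(f(-2166) - 1826385) = (-1086887 + (-146 - 409)*395)/(0 - 1826385) = (-1086887 - 555*395)/(-1826385) = (-1086887 - 219225)*(-1/1826385) = -1306112*(-1/1826385) = 1306112/1826385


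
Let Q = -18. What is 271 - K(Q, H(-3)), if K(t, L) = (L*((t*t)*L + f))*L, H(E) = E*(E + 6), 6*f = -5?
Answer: 473069/2 ≈ 2.3653e+5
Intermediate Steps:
f = -5/6 (f = (1/6)*(-5) = -5/6 ≈ -0.83333)
H(E) = E*(6 + E)
K(t, L) = L**2*(-5/6 + L*t**2) (K(t, L) = (L*((t*t)*L - 5/6))*L = (L*(t**2*L - 5/6))*L = (L*(L*t**2 - 5/6))*L = (L*(-5/6 + L*t**2))*L = L**2*(-5/6 + L*t**2))
271 - K(Q, H(-3)) = 271 - (-3*(6 - 3))**2*(-5/6 - 3*(6 - 3)*(-18)**2) = 271 - (-3*3)**2*(-5/6 - 3*3*324) = 271 - (-9)**2*(-5/6 - 9*324) = 271 - 81*(-5/6 - 2916) = 271 - 81*(-17501)/6 = 271 - 1*(-472527/2) = 271 + 472527/2 = 473069/2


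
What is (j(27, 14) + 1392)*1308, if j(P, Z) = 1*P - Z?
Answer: 1837740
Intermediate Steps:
j(P, Z) = P - Z
(j(27, 14) + 1392)*1308 = ((27 - 1*14) + 1392)*1308 = ((27 - 14) + 1392)*1308 = (13 + 1392)*1308 = 1405*1308 = 1837740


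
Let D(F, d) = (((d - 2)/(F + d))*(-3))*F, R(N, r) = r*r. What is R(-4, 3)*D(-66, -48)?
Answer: 14850/19 ≈ 781.58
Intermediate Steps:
R(N, r) = r²
D(F, d) = -3*F*(-2 + d)/(F + d) (D(F, d) = (((-2 + d)/(F + d))*(-3))*F = (-3*(-2 + d)/(F + d))*F = -3*F*(-2 + d)/(F + d))
R(-4, 3)*D(-66, -48) = 3²*(3*(-66)*(2 - 1*(-48))/(-66 - 48)) = 9*(3*(-66)*(2 + 48)/(-114)) = 9*(3*(-66)*(-1/114)*50) = 9*(1650/19) = 14850/19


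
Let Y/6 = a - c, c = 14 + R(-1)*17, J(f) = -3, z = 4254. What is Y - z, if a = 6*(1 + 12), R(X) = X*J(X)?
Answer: -4176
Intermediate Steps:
R(X) = -3*X (R(X) = X*(-3) = -3*X)
c = 65 (c = 14 - 3*(-1)*17 = 14 + 3*17 = 14 + 51 = 65)
a = 78 (a = 6*13 = 78)
Y = 78 (Y = 6*(78 - 1*65) = 6*(78 - 65) = 6*13 = 78)
Y - z = 78 - 1*4254 = 78 - 4254 = -4176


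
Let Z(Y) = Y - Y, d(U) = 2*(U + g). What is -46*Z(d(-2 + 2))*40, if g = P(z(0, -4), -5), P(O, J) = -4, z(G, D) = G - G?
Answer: 0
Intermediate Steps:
z(G, D) = 0
g = -4
d(U) = -8 + 2*U (d(U) = 2*(U - 4) = 2*(-4 + U) = -8 + 2*U)
Z(Y) = 0
-46*Z(d(-2 + 2))*40 = -46*0*40 = 0*40 = 0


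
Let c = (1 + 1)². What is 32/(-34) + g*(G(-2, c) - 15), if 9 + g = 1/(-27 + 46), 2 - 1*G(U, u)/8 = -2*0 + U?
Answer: -49434/323 ≈ -153.05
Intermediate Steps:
c = 4 (c = 2² = 4)
G(U, u) = 16 - 8*U (G(U, u) = 16 - 8*(-2*0 + U) = 16 - 8*(0 + U) = 16 - 8*U)
g = -170/19 (g = -9 + 1/(-27 + 46) = -9 + 1/19 = -170/19 ≈ -8.9474)
32/(-34) + g*(G(-2, c) - 15) = 32/(-34) - 170*((16 - 8*(-2)) - 15)/19 = 32*(-1/34) - 170*((16 + 16) - 15)/19 = -16/17 - 170*(32 - 15)/19 = -16/17 - 170/19*17 = -16/17 - 2890/19 = -49434/323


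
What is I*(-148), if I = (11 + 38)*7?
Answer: -50764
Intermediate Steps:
I = 343 (I = 49*7 = 343)
I*(-148) = 343*(-148) = -50764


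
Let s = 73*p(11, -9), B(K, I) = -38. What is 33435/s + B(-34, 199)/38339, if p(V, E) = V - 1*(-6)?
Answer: 1281817307/47578699 ≈ 26.941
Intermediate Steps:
p(V, E) = 6 + V (p(V, E) = V + 6 = 6 + V)
s = 1241 (s = 73*(6 + 11) = 73*17 = 1241)
33435/s + B(-34, 199)/38339 = 33435/1241 - 38/38339 = 1281817307/47578699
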